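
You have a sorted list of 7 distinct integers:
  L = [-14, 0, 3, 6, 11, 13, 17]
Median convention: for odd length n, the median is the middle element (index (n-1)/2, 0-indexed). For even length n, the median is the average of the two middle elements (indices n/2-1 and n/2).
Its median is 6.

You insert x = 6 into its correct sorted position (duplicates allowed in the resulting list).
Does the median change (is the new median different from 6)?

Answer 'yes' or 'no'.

Old median = 6
Insert x = 6
New median = 6
Changed? no

Answer: no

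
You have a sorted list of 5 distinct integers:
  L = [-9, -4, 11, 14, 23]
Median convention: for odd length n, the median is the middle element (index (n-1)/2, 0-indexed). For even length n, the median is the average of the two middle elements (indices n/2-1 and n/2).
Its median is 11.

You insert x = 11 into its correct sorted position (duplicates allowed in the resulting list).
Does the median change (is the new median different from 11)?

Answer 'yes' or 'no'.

Answer: no

Derivation:
Old median = 11
Insert x = 11
New median = 11
Changed? no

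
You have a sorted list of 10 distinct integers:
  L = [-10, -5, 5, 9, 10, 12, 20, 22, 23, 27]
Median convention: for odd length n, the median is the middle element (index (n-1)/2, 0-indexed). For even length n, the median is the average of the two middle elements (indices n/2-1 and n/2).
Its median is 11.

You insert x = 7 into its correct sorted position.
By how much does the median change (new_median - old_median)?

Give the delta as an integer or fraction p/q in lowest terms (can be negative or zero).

Answer: -1

Derivation:
Old median = 11
After inserting x = 7: new sorted = [-10, -5, 5, 7, 9, 10, 12, 20, 22, 23, 27]
New median = 10
Delta = 10 - 11 = -1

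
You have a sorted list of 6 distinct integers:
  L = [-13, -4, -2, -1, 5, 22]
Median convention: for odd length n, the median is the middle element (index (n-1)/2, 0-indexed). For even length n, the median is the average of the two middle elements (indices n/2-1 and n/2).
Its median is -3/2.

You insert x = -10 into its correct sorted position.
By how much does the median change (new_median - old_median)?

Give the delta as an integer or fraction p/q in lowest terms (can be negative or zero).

Answer: -1/2

Derivation:
Old median = -3/2
After inserting x = -10: new sorted = [-13, -10, -4, -2, -1, 5, 22]
New median = -2
Delta = -2 - -3/2 = -1/2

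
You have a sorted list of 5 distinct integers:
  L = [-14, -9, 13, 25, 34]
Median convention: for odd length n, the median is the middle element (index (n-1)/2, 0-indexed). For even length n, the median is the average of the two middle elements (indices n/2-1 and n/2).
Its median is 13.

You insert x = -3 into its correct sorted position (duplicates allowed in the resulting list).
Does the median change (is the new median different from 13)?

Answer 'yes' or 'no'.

Answer: yes

Derivation:
Old median = 13
Insert x = -3
New median = 5
Changed? yes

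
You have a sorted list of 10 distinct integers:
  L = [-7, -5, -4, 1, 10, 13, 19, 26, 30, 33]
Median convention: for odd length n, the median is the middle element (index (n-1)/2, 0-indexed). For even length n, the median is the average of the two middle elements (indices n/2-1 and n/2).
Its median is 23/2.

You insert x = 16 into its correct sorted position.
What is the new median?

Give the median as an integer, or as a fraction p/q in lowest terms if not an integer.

Old list (sorted, length 10): [-7, -5, -4, 1, 10, 13, 19, 26, 30, 33]
Old median = 23/2
Insert x = 16
Old length even (10). Middle pair: indices 4,5 = 10,13.
New length odd (11). New median = single middle element.
x = 16: 6 elements are < x, 4 elements are > x.
New sorted list: [-7, -5, -4, 1, 10, 13, 16, 19, 26, 30, 33]
New median = 13

Answer: 13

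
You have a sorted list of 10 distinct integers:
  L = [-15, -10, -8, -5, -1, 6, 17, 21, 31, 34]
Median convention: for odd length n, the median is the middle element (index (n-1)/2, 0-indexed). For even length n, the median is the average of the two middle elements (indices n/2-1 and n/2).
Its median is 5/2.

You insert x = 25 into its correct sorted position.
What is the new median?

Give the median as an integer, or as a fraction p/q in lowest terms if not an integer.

Answer: 6

Derivation:
Old list (sorted, length 10): [-15, -10, -8, -5, -1, 6, 17, 21, 31, 34]
Old median = 5/2
Insert x = 25
Old length even (10). Middle pair: indices 4,5 = -1,6.
New length odd (11). New median = single middle element.
x = 25: 8 elements are < x, 2 elements are > x.
New sorted list: [-15, -10, -8, -5, -1, 6, 17, 21, 25, 31, 34]
New median = 6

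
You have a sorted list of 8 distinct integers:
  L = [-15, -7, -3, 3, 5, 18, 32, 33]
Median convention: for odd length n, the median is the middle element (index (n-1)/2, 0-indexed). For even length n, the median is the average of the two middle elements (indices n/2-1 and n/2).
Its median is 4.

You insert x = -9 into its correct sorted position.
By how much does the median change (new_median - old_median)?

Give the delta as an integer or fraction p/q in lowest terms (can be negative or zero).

Answer: -1

Derivation:
Old median = 4
After inserting x = -9: new sorted = [-15, -9, -7, -3, 3, 5, 18, 32, 33]
New median = 3
Delta = 3 - 4 = -1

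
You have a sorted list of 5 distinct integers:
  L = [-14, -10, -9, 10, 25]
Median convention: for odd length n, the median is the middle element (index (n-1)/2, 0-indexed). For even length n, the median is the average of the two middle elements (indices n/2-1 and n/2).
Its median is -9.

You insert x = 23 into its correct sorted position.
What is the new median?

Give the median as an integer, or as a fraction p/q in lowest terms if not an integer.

Old list (sorted, length 5): [-14, -10, -9, 10, 25]
Old median = -9
Insert x = 23
Old length odd (5). Middle was index 2 = -9.
New length even (6). New median = avg of two middle elements.
x = 23: 4 elements are < x, 1 elements are > x.
New sorted list: [-14, -10, -9, 10, 23, 25]
New median = 1/2

Answer: 1/2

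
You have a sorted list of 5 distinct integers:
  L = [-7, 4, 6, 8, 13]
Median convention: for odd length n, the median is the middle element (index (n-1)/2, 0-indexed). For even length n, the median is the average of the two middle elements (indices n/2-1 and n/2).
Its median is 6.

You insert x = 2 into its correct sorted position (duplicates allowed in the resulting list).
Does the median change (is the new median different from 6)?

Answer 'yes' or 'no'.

Old median = 6
Insert x = 2
New median = 5
Changed? yes

Answer: yes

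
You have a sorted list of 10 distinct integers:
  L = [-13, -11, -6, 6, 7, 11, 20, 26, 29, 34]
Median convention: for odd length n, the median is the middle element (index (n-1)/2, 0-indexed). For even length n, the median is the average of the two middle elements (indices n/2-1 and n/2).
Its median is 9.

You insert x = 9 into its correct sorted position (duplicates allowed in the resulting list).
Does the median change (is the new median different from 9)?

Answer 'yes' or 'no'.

Old median = 9
Insert x = 9
New median = 9
Changed? no

Answer: no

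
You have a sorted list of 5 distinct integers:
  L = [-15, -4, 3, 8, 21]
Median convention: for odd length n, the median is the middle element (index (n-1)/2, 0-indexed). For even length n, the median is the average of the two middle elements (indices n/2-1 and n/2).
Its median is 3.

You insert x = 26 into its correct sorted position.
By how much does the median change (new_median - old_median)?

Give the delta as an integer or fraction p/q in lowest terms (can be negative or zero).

Answer: 5/2

Derivation:
Old median = 3
After inserting x = 26: new sorted = [-15, -4, 3, 8, 21, 26]
New median = 11/2
Delta = 11/2 - 3 = 5/2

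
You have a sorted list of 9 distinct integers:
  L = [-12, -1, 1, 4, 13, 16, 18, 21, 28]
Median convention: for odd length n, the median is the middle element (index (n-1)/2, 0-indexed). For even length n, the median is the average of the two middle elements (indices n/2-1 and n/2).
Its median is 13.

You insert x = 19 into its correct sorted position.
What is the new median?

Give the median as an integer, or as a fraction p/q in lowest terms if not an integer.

Old list (sorted, length 9): [-12, -1, 1, 4, 13, 16, 18, 21, 28]
Old median = 13
Insert x = 19
Old length odd (9). Middle was index 4 = 13.
New length even (10). New median = avg of two middle elements.
x = 19: 7 elements are < x, 2 elements are > x.
New sorted list: [-12, -1, 1, 4, 13, 16, 18, 19, 21, 28]
New median = 29/2

Answer: 29/2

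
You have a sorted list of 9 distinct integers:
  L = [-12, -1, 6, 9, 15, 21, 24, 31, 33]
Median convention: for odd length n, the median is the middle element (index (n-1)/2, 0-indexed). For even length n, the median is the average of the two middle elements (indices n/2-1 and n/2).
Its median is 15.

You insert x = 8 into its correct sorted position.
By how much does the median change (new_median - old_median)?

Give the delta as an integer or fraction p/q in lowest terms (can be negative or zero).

Answer: -3

Derivation:
Old median = 15
After inserting x = 8: new sorted = [-12, -1, 6, 8, 9, 15, 21, 24, 31, 33]
New median = 12
Delta = 12 - 15 = -3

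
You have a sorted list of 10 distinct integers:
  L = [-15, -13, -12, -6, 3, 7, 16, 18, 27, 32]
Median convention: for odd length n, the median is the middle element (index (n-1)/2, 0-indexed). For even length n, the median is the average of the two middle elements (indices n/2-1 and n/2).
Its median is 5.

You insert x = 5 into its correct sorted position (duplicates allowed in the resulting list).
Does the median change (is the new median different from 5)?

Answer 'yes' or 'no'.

Old median = 5
Insert x = 5
New median = 5
Changed? no

Answer: no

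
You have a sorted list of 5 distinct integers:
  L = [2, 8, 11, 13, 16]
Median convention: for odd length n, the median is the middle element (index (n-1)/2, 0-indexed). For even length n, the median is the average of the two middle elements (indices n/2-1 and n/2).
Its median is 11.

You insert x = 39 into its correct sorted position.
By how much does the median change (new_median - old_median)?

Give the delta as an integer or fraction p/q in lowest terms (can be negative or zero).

Old median = 11
After inserting x = 39: new sorted = [2, 8, 11, 13, 16, 39]
New median = 12
Delta = 12 - 11 = 1

Answer: 1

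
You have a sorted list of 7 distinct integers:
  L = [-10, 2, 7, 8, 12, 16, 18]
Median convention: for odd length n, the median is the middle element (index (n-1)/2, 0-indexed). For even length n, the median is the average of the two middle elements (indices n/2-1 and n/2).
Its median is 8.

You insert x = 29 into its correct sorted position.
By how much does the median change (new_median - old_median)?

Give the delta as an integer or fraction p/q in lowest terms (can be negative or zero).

Old median = 8
After inserting x = 29: new sorted = [-10, 2, 7, 8, 12, 16, 18, 29]
New median = 10
Delta = 10 - 8 = 2

Answer: 2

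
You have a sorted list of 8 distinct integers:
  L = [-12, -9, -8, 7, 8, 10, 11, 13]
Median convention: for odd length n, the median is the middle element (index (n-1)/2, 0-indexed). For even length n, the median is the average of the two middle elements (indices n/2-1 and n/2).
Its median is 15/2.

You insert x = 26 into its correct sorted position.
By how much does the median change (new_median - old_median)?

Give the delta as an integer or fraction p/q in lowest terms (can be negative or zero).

Answer: 1/2

Derivation:
Old median = 15/2
After inserting x = 26: new sorted = [-12, -9, -8, 7, 8, 10, 11, 13, 26]
New median = 8
Delta = 8 - 15/2 = 1/2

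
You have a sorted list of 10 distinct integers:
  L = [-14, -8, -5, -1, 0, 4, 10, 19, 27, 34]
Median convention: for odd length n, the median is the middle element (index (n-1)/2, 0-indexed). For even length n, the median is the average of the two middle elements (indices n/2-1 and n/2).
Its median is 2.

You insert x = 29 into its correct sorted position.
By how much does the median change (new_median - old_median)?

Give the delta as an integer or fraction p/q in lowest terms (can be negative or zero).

Answer: 2

Derivation:
Old median = 2
After inserting x = 29: new sorted = [-14, -8, -5, -1, 0, 4, 10, 19, 27, 29, 34]
New median = 4
Delta = 4 - 2 = 2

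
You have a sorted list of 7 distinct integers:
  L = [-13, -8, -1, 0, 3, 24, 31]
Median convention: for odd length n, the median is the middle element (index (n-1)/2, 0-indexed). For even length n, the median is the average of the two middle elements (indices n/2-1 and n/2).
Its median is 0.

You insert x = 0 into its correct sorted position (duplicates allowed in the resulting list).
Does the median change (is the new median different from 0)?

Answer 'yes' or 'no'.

Answer: no

Derivation:
Old median = 0
Insert x = 0
New median = 0
Changed? no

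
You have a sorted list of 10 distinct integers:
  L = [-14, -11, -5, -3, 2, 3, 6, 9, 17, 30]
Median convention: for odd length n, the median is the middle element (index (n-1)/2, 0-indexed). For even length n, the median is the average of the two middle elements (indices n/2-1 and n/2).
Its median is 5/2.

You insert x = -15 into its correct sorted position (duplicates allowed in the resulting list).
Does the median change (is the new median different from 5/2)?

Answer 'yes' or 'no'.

Answer: yes

Derivation:
Old median = 5/2
Insert x = -15
New median = 2
Changed? yes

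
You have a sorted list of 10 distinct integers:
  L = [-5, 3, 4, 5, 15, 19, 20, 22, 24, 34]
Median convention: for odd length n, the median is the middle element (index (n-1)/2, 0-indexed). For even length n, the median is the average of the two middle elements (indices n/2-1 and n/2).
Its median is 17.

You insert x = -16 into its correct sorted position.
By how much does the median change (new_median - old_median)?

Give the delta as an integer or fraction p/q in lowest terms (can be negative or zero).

Old median = 17
After inserting x = -16: new sorted = [-16, -5, 3, 4, 5, 15, 19, 20, 22, 24, 34]
New median = 15
Delta = 15 - 17 = -2

Answer: -2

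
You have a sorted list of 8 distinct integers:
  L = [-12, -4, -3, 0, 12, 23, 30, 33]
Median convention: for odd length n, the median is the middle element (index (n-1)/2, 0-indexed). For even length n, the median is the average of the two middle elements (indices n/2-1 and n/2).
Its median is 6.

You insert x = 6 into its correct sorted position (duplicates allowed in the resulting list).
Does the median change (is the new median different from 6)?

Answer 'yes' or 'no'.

Old median = 6
Insert x = 6
New median = 6
Changed? no

Answer: no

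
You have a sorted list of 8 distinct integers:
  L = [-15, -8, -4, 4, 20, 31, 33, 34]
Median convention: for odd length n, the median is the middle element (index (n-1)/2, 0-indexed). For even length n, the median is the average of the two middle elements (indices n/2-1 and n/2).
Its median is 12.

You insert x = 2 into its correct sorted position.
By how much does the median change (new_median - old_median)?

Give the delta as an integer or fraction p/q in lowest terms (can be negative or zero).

Answer: -8

Derivation:
Old median = 12
After inserting x = 2: new sorted = [-15, -8, -4, 2, 4, 20, 31, 33, 34]
New median = 4
Delta = 4 - 12 = -8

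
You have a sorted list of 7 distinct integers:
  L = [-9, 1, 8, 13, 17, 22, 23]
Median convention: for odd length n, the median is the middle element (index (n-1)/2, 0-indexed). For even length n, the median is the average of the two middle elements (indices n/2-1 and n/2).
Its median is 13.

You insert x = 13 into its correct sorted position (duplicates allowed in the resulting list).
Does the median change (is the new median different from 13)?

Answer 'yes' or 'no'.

Answer: no

Derivation:
Old median = 13
Insert x = 13
New median = 13
Changed? no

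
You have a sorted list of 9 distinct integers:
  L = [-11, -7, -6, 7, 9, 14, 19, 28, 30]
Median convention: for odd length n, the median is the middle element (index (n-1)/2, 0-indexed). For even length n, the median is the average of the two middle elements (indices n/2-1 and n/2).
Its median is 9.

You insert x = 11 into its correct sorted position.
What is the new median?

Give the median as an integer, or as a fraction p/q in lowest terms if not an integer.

Answer: 10

Derivation:
Old list (sorted, length 9): [-11, -7, -6, 7, 9, 14, 19, 28, 30]
Old median = 9
Insert x = 11
Old length odd (9). Middle was index 4 = 9.
New length even (10). New median = avg of two middle elements.
x = 11: 5 elements are < x, 4 elements are > x.
New sorted list: [-11, -7, -6, 7, 9, 11, 14, 19, 28, 30]
New median = 10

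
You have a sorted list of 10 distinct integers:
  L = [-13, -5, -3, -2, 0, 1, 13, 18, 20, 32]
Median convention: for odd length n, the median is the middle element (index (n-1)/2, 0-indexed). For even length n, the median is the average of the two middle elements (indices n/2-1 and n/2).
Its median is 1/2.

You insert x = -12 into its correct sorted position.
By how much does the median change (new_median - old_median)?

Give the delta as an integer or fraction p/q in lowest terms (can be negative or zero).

Answer: -1/2

Derivation:
Old median = 1/2
After inserting x = -12: new sorted = [-13, -12, -5, -3, -2, 0, 1, 13, 18, 20, 32]
New median = 0
Delta = 0 - 1/2 = -1/2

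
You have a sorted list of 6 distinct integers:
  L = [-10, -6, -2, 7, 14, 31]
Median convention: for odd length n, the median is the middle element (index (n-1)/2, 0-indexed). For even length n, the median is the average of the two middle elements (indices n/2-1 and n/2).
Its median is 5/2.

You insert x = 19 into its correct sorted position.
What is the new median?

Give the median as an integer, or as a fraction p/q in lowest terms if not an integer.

Old list (sorted, length 6): [-10, -6, -2, 7, 14, 31]
Old median = 5/2
Insert x = 19
Old length even (6). Middle pair: indices 2,3 = -2,7.
New length odd (7). New median = single middle element.
x = 19: 5 elements are < x, 1 elements are > x.
New sorted list: [-10, -6, -2, 7, 14, 19, 31]
New median = 7

Answer: 7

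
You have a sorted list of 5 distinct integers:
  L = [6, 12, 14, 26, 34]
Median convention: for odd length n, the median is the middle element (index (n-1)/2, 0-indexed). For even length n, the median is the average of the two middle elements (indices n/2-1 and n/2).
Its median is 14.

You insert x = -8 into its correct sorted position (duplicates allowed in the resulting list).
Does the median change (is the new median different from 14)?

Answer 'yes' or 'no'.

Answer: yes

Derivation:
Old median = 14
Insert x = -8
New median = 13
Changed? yes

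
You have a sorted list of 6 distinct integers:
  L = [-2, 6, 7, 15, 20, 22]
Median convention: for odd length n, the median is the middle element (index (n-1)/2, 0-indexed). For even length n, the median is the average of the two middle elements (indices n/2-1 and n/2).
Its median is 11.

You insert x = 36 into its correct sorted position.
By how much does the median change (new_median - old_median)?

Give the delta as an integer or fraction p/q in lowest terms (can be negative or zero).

Answer: 4

Derivation:
Old median = 11
After inserting x = 36: new sorted = [-2, 6, 7, 15, 20, 22, 36]
New median = 15
Delta = 15 - 11 = 4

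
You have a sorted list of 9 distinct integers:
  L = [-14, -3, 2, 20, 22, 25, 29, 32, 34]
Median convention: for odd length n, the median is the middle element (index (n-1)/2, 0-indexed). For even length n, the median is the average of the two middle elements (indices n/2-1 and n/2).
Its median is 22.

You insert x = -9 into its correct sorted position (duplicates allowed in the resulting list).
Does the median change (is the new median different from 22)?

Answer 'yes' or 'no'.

Old median = 22
Insert x = -9
New median = 21
Changed? yes

Answer: yes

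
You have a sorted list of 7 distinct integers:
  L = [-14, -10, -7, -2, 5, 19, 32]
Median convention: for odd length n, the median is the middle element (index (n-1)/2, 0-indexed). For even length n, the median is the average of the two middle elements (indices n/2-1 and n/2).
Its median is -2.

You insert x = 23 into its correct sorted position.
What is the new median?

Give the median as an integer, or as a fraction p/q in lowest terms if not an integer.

Answer: 3/2

Derivation:
Old list (sorted, length 7): [-14, -10, -7, -2, 5, 19, 32]
Old median = -2
Insert x = 23
Old length odd (7). Middle was index 3 = -2.
New length even (8). New median = avg of two middle elements.
x = 23: 6 elements are < x, 1 elements are > x.
New sorted list: [-14, -10, -7, -2, 5, 19, 23, 32]
New median = 3/2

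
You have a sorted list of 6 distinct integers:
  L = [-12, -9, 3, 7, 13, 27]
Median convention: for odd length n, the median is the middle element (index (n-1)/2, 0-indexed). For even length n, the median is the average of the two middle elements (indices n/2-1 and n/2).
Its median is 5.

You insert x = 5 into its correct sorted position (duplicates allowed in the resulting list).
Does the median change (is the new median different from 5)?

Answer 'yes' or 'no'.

Answer: no

Derivation:
Old median = 5
Insert x = 5
New median = 5
Changed? no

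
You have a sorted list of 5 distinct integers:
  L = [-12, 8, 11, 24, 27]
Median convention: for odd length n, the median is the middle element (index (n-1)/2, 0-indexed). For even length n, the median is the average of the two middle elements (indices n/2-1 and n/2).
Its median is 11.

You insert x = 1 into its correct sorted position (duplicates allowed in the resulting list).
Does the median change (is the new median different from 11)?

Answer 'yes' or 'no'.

Old median = 11
Insert x = 1
New median = 19/2
Changed? yes

Answer: yes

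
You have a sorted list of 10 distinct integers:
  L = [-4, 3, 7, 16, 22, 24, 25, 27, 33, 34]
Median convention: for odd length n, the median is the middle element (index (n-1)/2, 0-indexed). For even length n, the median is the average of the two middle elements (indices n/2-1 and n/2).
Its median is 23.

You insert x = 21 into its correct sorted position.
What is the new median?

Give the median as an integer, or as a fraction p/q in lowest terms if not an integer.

Old list (sorted, length 10): [-4, 3, 7, 16, 22, 24, 25, 27, 33, 34]
Old median = 23
Insert x = 21
Old length even (10). Middle pair: indices 4,5 = 22,24.
New length odd (11). New median = single middle element.
x = 21: 4 elements are < x, 6 elements are > x.
New sorted list: [-4, 3, 7, 16, 21, 22, 24, 25, 27, 33, 34]
New median = 22

Answer: 22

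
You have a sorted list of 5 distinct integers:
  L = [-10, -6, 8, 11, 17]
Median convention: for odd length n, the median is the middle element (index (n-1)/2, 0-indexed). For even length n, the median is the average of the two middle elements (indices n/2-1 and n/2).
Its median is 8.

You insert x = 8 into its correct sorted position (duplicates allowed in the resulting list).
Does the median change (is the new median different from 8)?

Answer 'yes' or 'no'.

Answer: no

Derivation:
Old median = 8
Insert x = 8
New median = 8
Changed? no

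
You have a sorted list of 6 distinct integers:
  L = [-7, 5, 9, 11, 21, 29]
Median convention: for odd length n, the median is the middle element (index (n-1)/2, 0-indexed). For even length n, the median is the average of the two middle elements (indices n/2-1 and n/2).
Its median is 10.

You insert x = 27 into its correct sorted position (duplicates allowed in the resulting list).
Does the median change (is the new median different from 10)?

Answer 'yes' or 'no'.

Answer: yes

Derivation:
Old median = 10
Insert x = 27
New median = 11
Changed? yes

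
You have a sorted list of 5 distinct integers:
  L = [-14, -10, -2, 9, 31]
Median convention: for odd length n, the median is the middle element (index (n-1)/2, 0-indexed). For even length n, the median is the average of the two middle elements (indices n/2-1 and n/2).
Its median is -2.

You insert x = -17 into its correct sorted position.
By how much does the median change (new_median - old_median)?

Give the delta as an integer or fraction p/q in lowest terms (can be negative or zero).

Answer: -4

Derivation:
Old median = -2
After inserting x = -17: new sorted = [-17, -14, -10, -2, 9, 31]
New median = -6
Delta = -6 - -2 = -4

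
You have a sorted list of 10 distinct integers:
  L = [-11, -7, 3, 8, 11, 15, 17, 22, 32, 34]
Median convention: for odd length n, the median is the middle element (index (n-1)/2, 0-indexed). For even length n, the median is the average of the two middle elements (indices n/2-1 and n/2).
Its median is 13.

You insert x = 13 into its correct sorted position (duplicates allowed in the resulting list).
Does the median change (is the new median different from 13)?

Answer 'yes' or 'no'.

Old median = 13
Insert x = 13
New median = 13
Changed? no

Answer: no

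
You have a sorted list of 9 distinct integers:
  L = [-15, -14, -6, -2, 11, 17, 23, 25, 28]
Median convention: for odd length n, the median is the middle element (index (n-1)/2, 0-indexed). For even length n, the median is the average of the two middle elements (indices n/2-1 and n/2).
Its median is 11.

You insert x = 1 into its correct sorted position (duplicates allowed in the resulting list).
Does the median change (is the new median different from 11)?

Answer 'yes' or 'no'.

Answer: yes

Derivation:
Old median = 11
Insert x = 1
New median = 6
Changed? yes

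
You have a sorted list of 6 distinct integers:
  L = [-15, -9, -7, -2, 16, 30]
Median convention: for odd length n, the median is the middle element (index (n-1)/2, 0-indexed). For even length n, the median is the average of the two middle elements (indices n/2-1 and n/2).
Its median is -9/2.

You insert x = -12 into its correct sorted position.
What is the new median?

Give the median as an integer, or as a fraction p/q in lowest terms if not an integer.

Answer: -7

Derivation:
Old list (sorted, length 6): [-15, -9, -7, -2, 16, 30]
Old median = -9/2
Insert x = -12
Old length even (6). Middle pair: indices 2,3 = -7,-2.
New length odd (7). New median = single middle element.
x = -12: 1 elements are < x, 5 elements are > x.
New sorted list: [-15, -12, -9, -7, -2, 16, 30]
New median = -7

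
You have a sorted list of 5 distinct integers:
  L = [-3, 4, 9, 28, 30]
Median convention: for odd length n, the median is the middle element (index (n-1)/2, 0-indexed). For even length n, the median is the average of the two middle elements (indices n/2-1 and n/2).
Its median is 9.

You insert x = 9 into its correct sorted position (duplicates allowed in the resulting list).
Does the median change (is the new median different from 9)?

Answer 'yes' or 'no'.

Answer: no

Derivation:
Old median = 9
Insert x = 9
New median = 9
Changed? no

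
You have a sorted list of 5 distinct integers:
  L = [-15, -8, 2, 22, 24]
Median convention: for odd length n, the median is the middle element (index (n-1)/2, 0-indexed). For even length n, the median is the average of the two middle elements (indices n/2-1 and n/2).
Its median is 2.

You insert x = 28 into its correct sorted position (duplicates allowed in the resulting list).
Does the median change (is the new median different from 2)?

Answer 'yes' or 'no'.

Answer: yes

Derivation:
Old median = 2
Insert x = 28
New median = 12
Changed? yes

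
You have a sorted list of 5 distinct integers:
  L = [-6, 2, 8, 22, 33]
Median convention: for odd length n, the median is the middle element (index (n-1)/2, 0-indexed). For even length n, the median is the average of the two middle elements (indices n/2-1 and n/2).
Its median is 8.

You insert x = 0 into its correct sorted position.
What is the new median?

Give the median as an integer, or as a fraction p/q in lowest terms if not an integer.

Answer: 5

Derivation:
Old list (sorted, length 5): [-6, 2, 8, 22, 33]
Old median = 8
Insert x = 0
Old length odd (5). Middle was index 2 = 8.
New length even (6). New median = avg of two middle elements.
x = 0: 1 elements are < x, 4 elements are > x.
New sorted list: [-6, 0, 2, 8, 22, 33]
New median = 5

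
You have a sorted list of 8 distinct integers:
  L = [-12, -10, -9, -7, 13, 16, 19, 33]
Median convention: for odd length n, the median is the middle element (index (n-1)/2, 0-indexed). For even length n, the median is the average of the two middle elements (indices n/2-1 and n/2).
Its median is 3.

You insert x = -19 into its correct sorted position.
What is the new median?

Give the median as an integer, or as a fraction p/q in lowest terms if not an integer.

Answer: -7

Derivation:
Old list (sorted, length 8): [-12, -10, -9, -7, 13, 16, 19, 33]
Old median = 3
Insert x = -19
Old length even (8). Middle pair: indices 3,4 = -7,13.
New length odd (9). New median = single middle element.
x = -19: 0 elements are < x, 8 elements are > x.
New sorted list: [-19, -12, -10, -9, -7, 13, 16, 19, 33]
New median = -7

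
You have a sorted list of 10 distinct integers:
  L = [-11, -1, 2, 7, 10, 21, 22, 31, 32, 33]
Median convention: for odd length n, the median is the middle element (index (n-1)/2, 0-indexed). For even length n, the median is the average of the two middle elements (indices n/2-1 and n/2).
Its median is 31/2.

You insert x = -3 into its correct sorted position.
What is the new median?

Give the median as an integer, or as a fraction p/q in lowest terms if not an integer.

Old list (sorted, length 10): [-11, -1, 2, 7, 10, 21, 22, 31, 32, 33]
Old median = 31/2
Insert x = -3
Old length even (10). Middle pair: indices 4,5 = 10,21.
New length odd (11). New median = single middle element.
x = -3: 1 elements are < x, 9 elements are > x.
New sorted list: [-11, -3, -1, 2, 7, 10, 21, 22, 31, 32, 33]
New median = 10

Answer: 10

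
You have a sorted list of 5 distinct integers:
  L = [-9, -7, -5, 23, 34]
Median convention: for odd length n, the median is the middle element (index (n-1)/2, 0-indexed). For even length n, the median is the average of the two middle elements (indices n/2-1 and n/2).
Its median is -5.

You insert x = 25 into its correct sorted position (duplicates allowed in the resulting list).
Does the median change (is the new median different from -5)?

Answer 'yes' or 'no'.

Answer: yes

Derivation:
Old median = -5
Insert x = 25
New median = 9
Changed? yes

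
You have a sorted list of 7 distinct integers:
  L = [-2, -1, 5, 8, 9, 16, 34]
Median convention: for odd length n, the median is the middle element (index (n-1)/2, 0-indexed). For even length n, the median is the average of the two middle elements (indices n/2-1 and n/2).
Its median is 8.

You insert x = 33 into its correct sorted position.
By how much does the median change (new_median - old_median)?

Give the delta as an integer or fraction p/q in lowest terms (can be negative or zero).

Answer: 1/2

Derivation:
Old median = 8
After inserting x = 33: new sorted = [-2, -1, 5, 8, 9, 16, 33, 34]
New median = 17/2
Delta = 17/2 - 8 = 1/2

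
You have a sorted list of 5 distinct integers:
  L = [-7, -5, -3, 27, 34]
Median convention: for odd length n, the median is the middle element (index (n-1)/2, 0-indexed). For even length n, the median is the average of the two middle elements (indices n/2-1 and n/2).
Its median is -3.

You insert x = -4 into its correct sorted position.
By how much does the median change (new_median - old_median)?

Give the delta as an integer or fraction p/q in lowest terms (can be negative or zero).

Answer: -1/2

Derivation:
Old median = -3
After inserting x = -4: new sorted = [-7, -5, -4, -3, 27, 34]
New median = -7/2
Delta = -7/2 - -3 = -1/2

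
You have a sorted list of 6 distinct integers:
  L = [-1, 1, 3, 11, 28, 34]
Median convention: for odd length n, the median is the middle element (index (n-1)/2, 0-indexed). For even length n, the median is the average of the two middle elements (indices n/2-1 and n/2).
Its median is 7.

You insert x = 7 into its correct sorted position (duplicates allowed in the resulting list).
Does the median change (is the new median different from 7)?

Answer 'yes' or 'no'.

Answer: no

Derivation:
Old median = 7
Insert x = 7
New median = 7
Changed? no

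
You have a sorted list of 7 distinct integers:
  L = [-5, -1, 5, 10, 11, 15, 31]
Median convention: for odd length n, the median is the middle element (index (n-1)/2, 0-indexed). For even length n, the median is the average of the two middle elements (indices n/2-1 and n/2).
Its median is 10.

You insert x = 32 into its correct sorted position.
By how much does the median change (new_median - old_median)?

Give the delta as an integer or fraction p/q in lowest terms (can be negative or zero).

Old median = 10
After inserting x = 32: new sorted = [-5, -1, 5, 10, 11, 15, 31, 32]
New median = 21/2
Delta = 21/2 - 10 = 1/2

Answer: 1/2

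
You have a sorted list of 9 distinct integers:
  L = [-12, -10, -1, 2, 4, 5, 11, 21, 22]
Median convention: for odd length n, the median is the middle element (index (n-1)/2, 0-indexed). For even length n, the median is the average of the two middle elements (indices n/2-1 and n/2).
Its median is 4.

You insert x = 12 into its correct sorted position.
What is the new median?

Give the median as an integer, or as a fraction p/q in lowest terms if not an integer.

Old list (sorted, length 9): [-12, -10, -1, 2, 4, 5, 11, 21, 22]
Old median = 4
Insert x = 12
Old length odd (9). Middle was index 4 = 4.
New length even (10). New median = avg of two middle elements.
x = 12: 7 elements are < x, 2 elements are > x.
New sorted list: [-12, -10, -1, 2, 4, 5, 11, 12, 21, 22]
New median = 9/2

Answer: 9/2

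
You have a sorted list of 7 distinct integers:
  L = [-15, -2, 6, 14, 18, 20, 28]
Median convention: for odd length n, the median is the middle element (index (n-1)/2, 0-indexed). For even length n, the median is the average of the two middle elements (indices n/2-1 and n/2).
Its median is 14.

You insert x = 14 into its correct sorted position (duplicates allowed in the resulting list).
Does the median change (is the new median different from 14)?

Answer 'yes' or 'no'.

Answer: no

Derivation:
Old median = 14
Insert x = 14
New median = 14
Changed? no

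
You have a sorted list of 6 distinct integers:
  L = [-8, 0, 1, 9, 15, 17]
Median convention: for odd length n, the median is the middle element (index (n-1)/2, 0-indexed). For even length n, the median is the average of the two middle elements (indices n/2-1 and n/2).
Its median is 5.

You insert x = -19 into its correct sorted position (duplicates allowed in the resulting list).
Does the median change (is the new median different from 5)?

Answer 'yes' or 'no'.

Old median = 5
Insert x = -19
New median = 1
Changed? yes

Answer: yes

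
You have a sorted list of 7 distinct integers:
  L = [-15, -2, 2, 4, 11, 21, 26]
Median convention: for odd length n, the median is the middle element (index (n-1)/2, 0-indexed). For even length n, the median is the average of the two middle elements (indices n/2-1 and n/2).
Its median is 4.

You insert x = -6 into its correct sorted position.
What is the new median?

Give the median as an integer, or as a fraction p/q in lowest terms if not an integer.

Old list (sorted, length 7): [-15, -2, 2, 4, 11, 21, 26]
Old median = 4
Insert x = -6
Old length odd (7). Middle was index 3 = 4.
New length even (8). New median = avg of two middle elements.
x = -6: 1 elements are < x, 6 elements are > x.
New sorted list: [-15, -6, -2, 2, 4, 11, 21, 26]
New median = 3

Answer: 3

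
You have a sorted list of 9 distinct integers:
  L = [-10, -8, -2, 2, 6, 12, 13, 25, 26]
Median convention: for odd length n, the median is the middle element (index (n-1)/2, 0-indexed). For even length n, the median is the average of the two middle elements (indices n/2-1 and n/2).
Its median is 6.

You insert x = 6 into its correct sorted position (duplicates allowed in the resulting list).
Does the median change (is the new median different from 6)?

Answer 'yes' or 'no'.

Answer: no

Derivation:
Old median = 6
Insert x = 6
New median = 6
Changed? no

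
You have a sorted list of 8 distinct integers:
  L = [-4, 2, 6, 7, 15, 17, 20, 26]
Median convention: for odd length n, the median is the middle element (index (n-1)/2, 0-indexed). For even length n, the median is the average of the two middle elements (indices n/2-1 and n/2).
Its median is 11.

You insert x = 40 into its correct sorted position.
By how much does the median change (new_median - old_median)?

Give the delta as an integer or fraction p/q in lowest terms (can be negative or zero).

Answer: 4

Derivation:
Old median = 11
After inserting x = 40: new sorted = [-4, 2, 6, 7, 15, 17, 20, 26, 40]
New median = 15
Delta = 15 - 11 = 4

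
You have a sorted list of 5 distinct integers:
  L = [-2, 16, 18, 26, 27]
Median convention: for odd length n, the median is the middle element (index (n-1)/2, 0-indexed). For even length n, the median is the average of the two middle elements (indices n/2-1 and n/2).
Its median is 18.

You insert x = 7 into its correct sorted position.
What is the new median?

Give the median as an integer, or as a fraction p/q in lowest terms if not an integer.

Old list (sorted, length 5): [-2, 16, 18, 26, 27]
Old median = 18
Insert x = 7
Old length odd (5). Middle was index 2 = 18.
New length even (6). New median = avg of two middle elements.
x = 7: 1 elements are < x, 4 elements are > x.
New sorted list: [-2, 7, 16, 18, 26, 27]
New median = 17

Answer: 17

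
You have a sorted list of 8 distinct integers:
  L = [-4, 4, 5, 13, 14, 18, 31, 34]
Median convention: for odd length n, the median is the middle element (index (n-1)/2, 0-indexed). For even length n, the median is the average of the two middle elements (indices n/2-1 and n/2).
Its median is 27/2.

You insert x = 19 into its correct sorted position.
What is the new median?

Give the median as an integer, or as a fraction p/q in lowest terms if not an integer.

Answer: 14

Derivation:
Old list (sorted, length 8): [-4, 4, 5, 13, 14, 18, 31, 34]
Old median = 27/2
Insert x = 19
Old length even (8). Middle pair: indices 3,4 = 13,14.
New length odd (9). New median = single middle element.
x = 19: 6 elements are < x, 2 elements are > x.
New sorted list: [-4, 4, 5, 13, 14, 18, 19, 31, 34]
New median = 14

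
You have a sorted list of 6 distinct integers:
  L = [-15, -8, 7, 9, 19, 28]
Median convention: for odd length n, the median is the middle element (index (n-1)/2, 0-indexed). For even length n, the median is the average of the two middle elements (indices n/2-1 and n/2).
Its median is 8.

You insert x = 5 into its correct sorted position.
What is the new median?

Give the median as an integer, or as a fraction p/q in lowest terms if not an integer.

Old list (sorted, length 6): [-15, -8, 7, 9, 19, 28]
Old median = 8
Insert x = 5
Old length even (6). Middle pair: indices 2,3 = 7,9.
New length odd (7). New median = single middle element.
x = 5: 2 elements are < x, 4 elements are > x.
New sorted list: [-15, -8, 5, 7, 9, 19, 28]
New median = 7

Answer: 7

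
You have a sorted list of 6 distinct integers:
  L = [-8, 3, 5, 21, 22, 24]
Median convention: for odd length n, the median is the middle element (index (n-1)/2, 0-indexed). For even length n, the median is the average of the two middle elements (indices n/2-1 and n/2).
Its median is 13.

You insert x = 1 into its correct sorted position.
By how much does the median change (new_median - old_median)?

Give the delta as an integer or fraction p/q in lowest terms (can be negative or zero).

Answer: -8

Derivation:
Old median = 13
After inserting x = 1: new sorted = [-8, 1, 3, 5, 21, 22, 24]
New median = 5
Delta = 5 - 13 = -8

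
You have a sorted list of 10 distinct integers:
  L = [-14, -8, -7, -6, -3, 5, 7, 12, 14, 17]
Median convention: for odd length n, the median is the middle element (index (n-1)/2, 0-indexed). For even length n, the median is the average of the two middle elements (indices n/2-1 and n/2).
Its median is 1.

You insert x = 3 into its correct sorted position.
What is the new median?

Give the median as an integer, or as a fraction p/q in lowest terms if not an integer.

Old list (sorted, length 10): [-14, -8, -7, -6, -3, 5, 7, 12, 14, 17]
Old median = 1
Insert x = 3
Old length even (10). Middle pair: indices 4,5 = -3,5.
New length odd (11). New median = single middle element.
x = 3: 5 elements are < x, 5 elements are > x.
New sorted list: [-14, -8, -7, -6, -3, 3, 5, 7, 12, 14, 17]
New median = 3

Answer: 3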